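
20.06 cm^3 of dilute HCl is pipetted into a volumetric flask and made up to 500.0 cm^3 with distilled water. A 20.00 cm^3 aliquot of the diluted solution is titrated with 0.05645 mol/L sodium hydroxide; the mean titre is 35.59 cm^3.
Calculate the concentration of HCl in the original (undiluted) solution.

HCl + NaOH → NaCl + H2O
n(NaOH) = 0.03559 × 0.05645 = 2.009 × 10^-3 mol
n(HCl) in the aliquot = 2.009 × 10^-3 mol (1:1 ratio)
[HCl]_dilute = 2.009 × 10^-3 / 0.02000 = 0.1005 mol/L
Dilution factor = 500.0 / 20.06 = 24.93
[HCl]_stock = 0.1005 × 24.93 = 2.504 mol/L

2.504 mol/L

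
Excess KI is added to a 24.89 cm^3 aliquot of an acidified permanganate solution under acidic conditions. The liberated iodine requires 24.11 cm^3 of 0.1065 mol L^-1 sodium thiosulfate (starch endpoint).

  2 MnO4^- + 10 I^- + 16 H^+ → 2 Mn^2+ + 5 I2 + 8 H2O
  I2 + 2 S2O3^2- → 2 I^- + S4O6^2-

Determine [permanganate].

n(S2O3^2-) = 0.02411 × 0.1065 = 2.568 × 10^-3 mol
n(I2) = n(S2O3^2-)/2 = 1.284 × 10^-3 mol
From the 2:5 ratio, n(MnO4^-) in the aliquot = 2/5 × 1.284 × 10^-3 = 5.135 × 10^-4 mol
[MnO4^-] = 5.135 × 10^-4 / 0.02489 = 0.02063 mol/L

0.02063 mol/L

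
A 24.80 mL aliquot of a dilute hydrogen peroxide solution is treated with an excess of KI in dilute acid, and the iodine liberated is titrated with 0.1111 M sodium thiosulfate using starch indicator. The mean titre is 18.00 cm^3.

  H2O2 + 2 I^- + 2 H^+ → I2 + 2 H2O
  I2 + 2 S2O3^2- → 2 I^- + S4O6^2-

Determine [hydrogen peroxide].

0.04032 M

n(S2O3^2-) = 0.01800 × 0.1111 = 2.000 × 10^-3 mol
n(I2) = n(S2O3^2-)/2 = 9.999 × 10^-4 mol
n(H2O2) in the aliquot = 9.999 × 10^-4 mol (1:1 ratio)
[H2O2] = 9.999 × 10^-4 / 0.02480 = 0.04032 mol/L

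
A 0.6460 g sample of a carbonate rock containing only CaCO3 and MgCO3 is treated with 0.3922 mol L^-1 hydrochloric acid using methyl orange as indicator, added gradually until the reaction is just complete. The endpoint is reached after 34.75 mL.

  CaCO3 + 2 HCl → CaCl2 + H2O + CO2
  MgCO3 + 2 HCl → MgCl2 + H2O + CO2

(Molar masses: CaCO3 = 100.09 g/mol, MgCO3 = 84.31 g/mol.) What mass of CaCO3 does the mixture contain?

n(HCl) = 0.03475 × 0.3922 = 0.01363 mol
Let x = n(CaCO3), y = n(MgCO3).
Titrant: 2x + 2y = 0.01363;  mass: 100.09x + 84.31y = 0.6460
Solving, x = 4.529 × 10^-3 mol, y = 2.285 × 10^-3 mol
mass of CaCO3 = 4.529 × 10^-3 × 100.09 = 0.4533 g

0.4533 g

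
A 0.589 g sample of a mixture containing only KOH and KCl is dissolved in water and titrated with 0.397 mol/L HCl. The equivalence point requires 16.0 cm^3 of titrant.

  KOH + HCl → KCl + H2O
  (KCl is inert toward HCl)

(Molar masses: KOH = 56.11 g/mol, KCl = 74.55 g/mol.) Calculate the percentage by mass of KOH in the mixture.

60.5 %

n(HCl) = 0.0160 × 0.397 = 6.35 × 10^-3 mol
Let x = n(KOH), y = n(KCl).
Titrant: 1x = 6.35 × 10^-3;  mass: 56.11x + 74.55y = 0.589
Solving, x = 6.35 × 10^-3 mol, y = 3.12 × 10^-3 mol
mass of KOH = 6.35 × 10^-3 × 56.11 = 0.356 g
% KOH = 0.356 / 0.589 × 100 = 60.5 %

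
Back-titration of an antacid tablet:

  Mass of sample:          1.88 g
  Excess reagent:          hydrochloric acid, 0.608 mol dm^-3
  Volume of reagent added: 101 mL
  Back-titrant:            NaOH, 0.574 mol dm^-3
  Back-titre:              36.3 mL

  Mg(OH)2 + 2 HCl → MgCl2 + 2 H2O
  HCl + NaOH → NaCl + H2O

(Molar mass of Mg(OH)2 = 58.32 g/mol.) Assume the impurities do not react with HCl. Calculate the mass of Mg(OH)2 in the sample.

1.18 g

n(HCl) added = 0.101 × 0.608 = 0.0614 mol
n(NaOH) used in back-titration = 0.0363 × 0.574 = 0.0208 mol
n(HCl) left over = 0.0208 mol (1:1 ratio)
n(HCl) consumed by analyte = 0.0614 − 0.0208 = 0.0406 mol
From the 1:2 ratio, n(Mg(OH)2) = 1/2 × 0.0406 = 0.0203 mol
mass of Mg(OH)2 = 0.0203 × 58.32 = 1.18 g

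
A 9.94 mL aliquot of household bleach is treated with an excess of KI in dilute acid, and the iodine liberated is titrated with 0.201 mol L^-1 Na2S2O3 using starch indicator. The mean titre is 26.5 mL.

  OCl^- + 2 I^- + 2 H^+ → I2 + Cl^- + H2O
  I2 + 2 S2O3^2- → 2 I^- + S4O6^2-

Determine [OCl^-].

n(S2O3^2-) = 0.0265 × 0.201 = 5.33 × 10^-3 mol
n(I2) = n(S2O3^2-)/2 = 2.66 × 10^-3 mol
n(OCl^-) in the aliquot = 2.66 × 10^-3 mol (1:1 ratio)
[OCl^-] = 2.66 × 10^-3 / 0.00994 = 0.268 mol/L

0.268 mol/L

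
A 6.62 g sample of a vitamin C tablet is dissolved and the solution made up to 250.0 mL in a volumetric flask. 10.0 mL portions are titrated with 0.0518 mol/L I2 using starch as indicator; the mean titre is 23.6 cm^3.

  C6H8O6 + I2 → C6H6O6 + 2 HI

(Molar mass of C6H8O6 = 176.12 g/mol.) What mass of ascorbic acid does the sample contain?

5.38 g

n(I2) per titration = 0.0236 × 0.0518 = 1.22 × 10^-3 mol
n(C6H8O6) in each aliquot = 1.22 × 10^-3 mol (1:1 ratio)
n(C6H8O6) in the whole flask = 1.22 × 10^-3 × 250.0/10.0 = 0.0306 mol
mass of C6H8O6 = 0.0306 × 176.12 = 5.38 g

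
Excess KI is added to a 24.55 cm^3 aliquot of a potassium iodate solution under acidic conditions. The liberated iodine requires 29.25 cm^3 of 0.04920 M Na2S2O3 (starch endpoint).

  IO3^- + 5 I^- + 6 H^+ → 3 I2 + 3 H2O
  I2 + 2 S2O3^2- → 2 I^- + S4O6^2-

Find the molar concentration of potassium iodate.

0.009770 M

n(S2O3^2-) = 0.02925 × 0.04920 = 1.439 × 10^-3 mol
n(I2) = n(S2O3^2-)/2 = 7.196 × 10^-4 mol
From the 1:3 ratio, n(IO3^-) in the aliquot = 1/3 × 7.196 × 10^-4 = 2.398 × 10^-4 mol
[IO3^-] = 2.398 × 10^-4 / 0.02455 = 0.009770 mol/L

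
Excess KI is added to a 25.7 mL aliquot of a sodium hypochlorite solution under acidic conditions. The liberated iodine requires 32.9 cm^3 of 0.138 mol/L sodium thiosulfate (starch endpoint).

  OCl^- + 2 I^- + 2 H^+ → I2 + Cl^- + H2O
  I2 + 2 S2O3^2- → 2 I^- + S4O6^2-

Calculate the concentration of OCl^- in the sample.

n(S2O3^2-) = 0.0329 × 0.138 = 4.54 × 10^-3 mol
n(I2) = n(S2O3^2-)/2 = 2.27 × 10^-3 mol
n(OCl^-) in the aliquot = 2.27 × 10^-3 mol (1:1 ratio)
[OCl^-] = 2.27 × 10^-3 / 0.0257 = 0.0883 mol/L

0.0883 mol/L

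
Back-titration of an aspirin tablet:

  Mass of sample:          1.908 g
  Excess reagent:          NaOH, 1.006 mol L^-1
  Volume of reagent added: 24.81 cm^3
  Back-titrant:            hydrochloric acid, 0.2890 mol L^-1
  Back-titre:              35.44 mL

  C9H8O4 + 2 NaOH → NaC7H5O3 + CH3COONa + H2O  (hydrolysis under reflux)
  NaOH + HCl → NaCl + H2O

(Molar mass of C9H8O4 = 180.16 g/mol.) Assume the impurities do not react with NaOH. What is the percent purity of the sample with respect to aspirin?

n(NaOH) added = 0.02481 × 1.006 = 0.02496 mol
n(HCl) used in back-titration = 0.03544 × 0.2890 = 0.01024 mol
n(NaOH) left over = 0.01024 mol (1:1 ratio)
n(NaOH) consumed by analyte = 0.02496 − 0.01024 = 0.01472 mol
From the 1:2 ratio, n(C9H8O4) = 1/2 × 0.01472 = 7.358 × 10^-3 mol
mass of C9H8O4 = 7.358 × 10^-3 × 180.16 = 1.326 g
% C9H8O4 = 1.326 / 1.908 × 100 = 69.48 %

69.48 %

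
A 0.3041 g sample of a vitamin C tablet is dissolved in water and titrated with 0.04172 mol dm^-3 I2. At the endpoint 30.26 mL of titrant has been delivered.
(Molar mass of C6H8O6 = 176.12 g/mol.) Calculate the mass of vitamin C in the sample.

C6H8O6 + I2 → C6H6O6 + 2 HI
n(I2) = 0.03026 L × 0.04172 mol/L = 1.262 × 10^-3 mol
n(C6H8O6) = 1.262 × 10^-3 mol (1:1 ratio)
mass of C6H8O6 = 1.262 × 10^-3 × 176.12 g/mol = 0.2223 g

0.2223 g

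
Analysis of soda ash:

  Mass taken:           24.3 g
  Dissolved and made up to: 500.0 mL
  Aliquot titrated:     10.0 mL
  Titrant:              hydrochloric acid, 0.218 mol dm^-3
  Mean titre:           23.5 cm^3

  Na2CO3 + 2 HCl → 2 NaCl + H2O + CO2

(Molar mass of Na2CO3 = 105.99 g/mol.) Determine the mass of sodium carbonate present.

n(HCl) per titration = 0.0235 × 0.218 = 5.12 × 10^-3 mol
From the 1:2 ratio, n(Na2CO3) in each aliquot = 1/2 × 5.12 × 10^-3 = 2.56 × 10^-3 mol
n(Na2CO3) in the whole flask = 2.56 × 10^-3 × 500.0/10.0 = 0.128 mol
mass of Na2CO3 = 0.128 × 105.99 = 13.6 g

13.6 g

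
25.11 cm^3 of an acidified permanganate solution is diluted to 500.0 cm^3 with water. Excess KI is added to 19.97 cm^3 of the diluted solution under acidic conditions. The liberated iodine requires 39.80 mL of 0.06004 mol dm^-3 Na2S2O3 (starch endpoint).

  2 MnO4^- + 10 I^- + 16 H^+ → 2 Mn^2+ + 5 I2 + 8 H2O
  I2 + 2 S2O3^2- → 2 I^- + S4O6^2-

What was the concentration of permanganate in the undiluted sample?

n(S2O3^2-) = 0.03980 × 0.06004 = 2.390 × 10^-3 mol
n(I2) = n(S2O3^2-)/2 = 1.195 × 10^-3 mol
From the 2:5 ratio, n(MnO4^-) in the aliquot = 2/5 × 1.195 × 10^-3 = 4.779 × 10^-4 mol
[MnO4^-]_dilute = 4.779 × 10^-4 / 0.01997 = 0.02393 mol/L
[MnO4^-]_original = 0.02393 × 500.0/25.11 = 0.4765 mol/L

0.4765 mol/L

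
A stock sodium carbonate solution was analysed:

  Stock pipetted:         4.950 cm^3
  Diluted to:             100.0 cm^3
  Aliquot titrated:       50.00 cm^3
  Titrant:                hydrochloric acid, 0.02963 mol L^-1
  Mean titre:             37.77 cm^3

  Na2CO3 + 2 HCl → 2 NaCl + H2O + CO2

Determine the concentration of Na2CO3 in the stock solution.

n(HCl) = 0.03777 × 0.02963 = 1.119 × 10^-3 mol
From the 1:2 ratio, n(Na2CO3) in the aliquot = 1/2 × 1.119 × 10^-3 = 5.596 × 10^-4 mol
[Na2CO3]_dilute = 5.596 × 10^-4 / 0.05000 = 0.01119 mol/L
Dilution factor = 100.0 / 4.950 = 20.20
[Na2CO3]_stock = 0.01119 × 20.20 = 0.2261 mol/L

0.2261 mol/L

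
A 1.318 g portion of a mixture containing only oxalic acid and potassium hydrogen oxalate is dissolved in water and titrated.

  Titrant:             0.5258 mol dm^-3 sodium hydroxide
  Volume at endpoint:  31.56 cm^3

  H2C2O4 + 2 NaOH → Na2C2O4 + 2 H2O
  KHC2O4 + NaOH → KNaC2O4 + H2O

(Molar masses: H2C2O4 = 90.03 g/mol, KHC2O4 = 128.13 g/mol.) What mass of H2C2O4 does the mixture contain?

n(NaOH) = 0.03156 × 0.5258 = 0.01659 mol
Let x = n(H2C2O4), y = n(KHC2O4).
Titrant: 2x + 1y = 0.01659;  mass: 90.03x + 128.13y = 1.318
Solving, x = 4.862 × 10^-3 mol, y = 6.870 × 10^-3 mol
mass of H2C2O4 = 4.862 × 10^-3 × 90.03 = 0.4377 g

0.4377 g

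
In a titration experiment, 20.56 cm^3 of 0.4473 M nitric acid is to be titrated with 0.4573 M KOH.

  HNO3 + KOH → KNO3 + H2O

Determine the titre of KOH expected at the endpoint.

n(HNO3) = 0.02056 L × 0.4473 mol/L = 9.196 × 10^-3 mol
n(KOH) = 9.196 × 10^-3 mol (1:1 stoichiometry)
V(KOH) = 9.196 × 10^-3 mol / 0.4573 mol/L = 0.02011 L = 20.11 mL

20.11 mL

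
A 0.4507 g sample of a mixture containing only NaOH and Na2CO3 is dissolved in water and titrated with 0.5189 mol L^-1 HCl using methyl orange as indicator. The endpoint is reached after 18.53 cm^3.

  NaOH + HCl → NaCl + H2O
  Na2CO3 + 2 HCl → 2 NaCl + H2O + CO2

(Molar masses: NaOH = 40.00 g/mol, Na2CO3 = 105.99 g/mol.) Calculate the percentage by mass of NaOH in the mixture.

40.20 %

n(HCl) = 0.01853 × 0.5189 = 9.615 × 10^-3 mol
Let x = n(NaOH), y = n(Na2CO3).
Titrant: 1x + 2y = 9.615 × 10^-3;  mass: 40.00x + 105.99y = 0.4507
Solving, x = 4.529 × 10^-3 mol, y = 2.543 × 10^-3 mol
mass of NaOH = 4.529 × 10^-3 × 40.00 = 0.1812 g
% NaOH = 0.1812 / 0.4507 × 100 = 40.20 %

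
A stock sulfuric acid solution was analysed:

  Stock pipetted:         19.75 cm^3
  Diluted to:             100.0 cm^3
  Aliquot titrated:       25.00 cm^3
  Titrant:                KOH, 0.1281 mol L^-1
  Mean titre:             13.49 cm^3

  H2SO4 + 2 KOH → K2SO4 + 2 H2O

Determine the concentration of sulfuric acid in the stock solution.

n(KOH) = 0.01349 × 0.1281 = 1.728 × 10^-3 mol
From the 1:2 ratio, n(H2SO4) in the aliquot = 1/2 × 1.728 × 10^-3 = 8.640 × 10^-4 mol
[H2SO4]_dilute = 8.640 × 10^-4 / 0.02500 = 0.03456 mol/L
Dilution factor = 100.0 / 19.75 = 5.063
[H2SO4]_stock = 0.03456 × 5.063 = 0.1750 mol/L

0.1750 mol/L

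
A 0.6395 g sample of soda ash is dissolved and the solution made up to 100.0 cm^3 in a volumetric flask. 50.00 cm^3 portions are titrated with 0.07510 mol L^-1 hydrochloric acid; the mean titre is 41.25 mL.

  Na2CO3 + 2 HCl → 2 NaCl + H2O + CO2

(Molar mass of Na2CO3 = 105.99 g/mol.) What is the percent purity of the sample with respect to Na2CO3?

51.34 %

n(HCl) per titration = 0.04125 × 0.07510 = 3.098 × 10^-3 mol
From the 1:2 ratio, n(Na2CO3) in each aliquot = 1/2 × 3.098 × 10^-3 = 1.549 × 10^-3 mol
n(Na2CO3) in the whole flask = 1.549 × 10^-3 × 100.0/50.00 = 3.098 × 10^-3 mol
mass of Na2CO3 = 3.098 × 10^-3 × 105.99 = 0.3283 g
% Na2CO3 = 0.3283 / 0.6395 × 100 = 51.34 %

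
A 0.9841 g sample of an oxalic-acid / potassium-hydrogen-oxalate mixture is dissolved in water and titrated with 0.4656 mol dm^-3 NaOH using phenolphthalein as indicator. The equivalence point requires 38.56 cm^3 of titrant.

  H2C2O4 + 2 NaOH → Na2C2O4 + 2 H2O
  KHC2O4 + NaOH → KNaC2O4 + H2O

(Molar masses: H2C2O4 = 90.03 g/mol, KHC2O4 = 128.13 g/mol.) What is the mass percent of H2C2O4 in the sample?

n(NaOH) = 0.03856 × 0.4656 = 0.01795 mol
Let x = n(H2C2O4), y = n(KHC2O4).
Titrant: 2x + 1y = 0.01795;  mass: 90.03x + 128.13y = 0.9841
Solving, x = 7.918 × 10^-3 mol, y = 2.117 × 10^-3 mol
mass of H2C2O4 = 7.918 × 10^-3 × 90.03 = 0.7129 g
% H2C2O4 = 0.7129 / 0.9841 × 100 = 72.44 %

72.44 %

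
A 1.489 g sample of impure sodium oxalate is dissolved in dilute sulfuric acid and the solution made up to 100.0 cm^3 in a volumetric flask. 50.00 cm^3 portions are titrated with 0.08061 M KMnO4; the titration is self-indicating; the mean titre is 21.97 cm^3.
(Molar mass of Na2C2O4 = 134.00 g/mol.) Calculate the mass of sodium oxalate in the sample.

2 MnO4^- + 5 C2O4^2- + 16 H^+ → 2 Mn^2+ + 10 CO2 + 8 H2O
n(KMnO4) per titration = 0.02197 × 0.08061 = 1.771 × 10^-3 mol
From the 5:2 ratio, n(Na2C2O4) in each aliquot = 5/2 × 1.771 × 10^-3 = 4.428 × 10^-3 mol
n(Na2C2O4) in the whole flask = 4.428 × 10^-3 × 100.0/50.00 = 8.855 × 10^-3 mol
mass of Na2C2O4 = 8.855 × 10^-3 × 134.00 = 1.187 g

1.187 g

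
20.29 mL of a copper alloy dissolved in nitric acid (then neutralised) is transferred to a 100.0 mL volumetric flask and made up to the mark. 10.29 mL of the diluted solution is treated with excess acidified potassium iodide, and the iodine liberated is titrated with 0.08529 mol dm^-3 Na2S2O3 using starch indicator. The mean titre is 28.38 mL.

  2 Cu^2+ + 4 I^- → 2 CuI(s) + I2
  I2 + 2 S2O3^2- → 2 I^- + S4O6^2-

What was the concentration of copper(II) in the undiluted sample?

1.159 mol/L

n(S2O3^2-) = 0.02838 × 0.08529 = 2.421 × 10^-3 mol
n(I2) = n(S2O3^2-)/2 = 1.210 × 10^-3 mol
From the 2:1 ratio, n(Cu2+) in the aliquot = 2/1 × 1.210 × 10^-3 = 2.421 × 10^-3 mol
[Cu2+]_dilute = 2.421 × 10^-3 / 0.01029 = 0.2352 mol/L
[Cu2+]_original = 0.2352 × 100.0/20.29 = 1.159 mol/L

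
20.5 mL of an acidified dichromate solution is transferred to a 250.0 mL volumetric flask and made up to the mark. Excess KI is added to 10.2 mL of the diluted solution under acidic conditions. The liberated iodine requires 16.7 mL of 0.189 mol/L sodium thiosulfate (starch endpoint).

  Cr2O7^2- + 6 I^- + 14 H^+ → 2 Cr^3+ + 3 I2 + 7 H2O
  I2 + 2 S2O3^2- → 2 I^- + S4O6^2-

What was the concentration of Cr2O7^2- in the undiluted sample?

n(S2O3^2-) = 0.0167 × 0.189 = 3.16 × 10^-3 mol
n(I2) = n(S2O3^2-)/2 = 1.58 × 10^-3 mol
From the 1:3 ratio, n(Cr2O7^2-) in the aliquot = 1/3 × 1.58 × 10^-3 = 5.26 × 10^-4 mol
[Cr2O7^2-]_dilute = 5.26 × 10^-4 / 0.0102 = 0.0516 mol/L
[Cr2O7^2-]_original = 0.0516 × 250.0/20.5 = 0.629 mol/L

0.629 mol/L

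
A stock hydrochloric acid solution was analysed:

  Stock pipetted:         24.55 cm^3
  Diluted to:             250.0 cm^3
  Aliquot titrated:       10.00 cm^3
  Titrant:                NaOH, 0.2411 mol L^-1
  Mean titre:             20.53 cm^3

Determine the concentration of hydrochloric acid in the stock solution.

5.041 mol/L

HCl + NaOH → NaCl + H2O
n(NaOH) = 0.02053 × 0.2411 = 4.950 × 10^-3 mol
n(HCl) in the aliquot = 4.950 × 10^-3 mol (1:1 ratio)
[HCl]_dilute = 4.950 × 10^-3 / 0.01000 = 0.4950 mol/L
Dilution factor = 250.0 / 24.55 = 10.18
[HCl]_stock = 0.4950 × 10.18 = 5.041 mol/L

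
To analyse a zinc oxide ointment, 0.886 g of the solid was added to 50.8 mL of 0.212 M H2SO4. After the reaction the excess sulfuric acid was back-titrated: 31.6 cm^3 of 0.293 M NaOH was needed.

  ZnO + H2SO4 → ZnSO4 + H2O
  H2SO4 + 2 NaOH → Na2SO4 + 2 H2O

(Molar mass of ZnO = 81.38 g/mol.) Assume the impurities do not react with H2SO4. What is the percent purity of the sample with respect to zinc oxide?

n(H2SO4) added = 0.0508 × 0.212 = 0.0108 mol
n(NaOH) used in back-titration = 0.0316 × 0.293 = 9.26 × 10^-3 mol
From the 1:2 ratio, n(H2SO4) left over = 1/2 × 9.26 × 10^-3 = 4.63 × 10^-3 mol
n(H2SO4) consumed by analyte = 0.0108 − 4.63 × 10^-3 = 6.14 × 10^-3 mol
n(ZnO) = 6.14 × 10^-3 mol (1:1 ratio)
mass of ZnO = 6.14 × 10^-3 × 81.38 = 0.500 g
% ZnO = 0.500 / 0.886 × 100 = 56.4 %

56.4 %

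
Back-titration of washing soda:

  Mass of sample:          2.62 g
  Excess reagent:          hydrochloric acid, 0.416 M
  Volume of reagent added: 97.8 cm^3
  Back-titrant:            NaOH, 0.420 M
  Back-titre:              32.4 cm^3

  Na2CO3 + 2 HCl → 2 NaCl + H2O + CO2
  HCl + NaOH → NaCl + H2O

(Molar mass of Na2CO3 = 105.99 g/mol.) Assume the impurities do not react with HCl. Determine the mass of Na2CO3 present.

n(HCl) added = 0.0978 × 0.416 = 0.0407 mol
n(NaOH) used in back-titration = 0.0324 × 0.420 = 0.0136 mol
n(HCl) left over = 0.0136 mol (1:1 ratio)
n(HCl) consumed by analyte = 0.0407 − 0.0136 = 0.0271 mol
From the 1:2 ratio, n(Na2CO3) = 1/2 × 0.0271 = 0.0135 mol
mass of Na2CO3 = 0.0135 × 105.99 = 1.43 g

1.43 g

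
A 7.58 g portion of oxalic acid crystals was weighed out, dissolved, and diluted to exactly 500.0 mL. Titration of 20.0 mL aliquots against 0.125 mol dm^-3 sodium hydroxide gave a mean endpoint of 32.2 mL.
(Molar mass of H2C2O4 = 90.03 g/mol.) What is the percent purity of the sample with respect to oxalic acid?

H2C2O4 + 2 NaOH → Na2C2O4 + 2 H2O
n(NaOH) per titration = 0.0322 × 0.125 = 4.02 × 10^-3 mol
From the 1:2 ratio, n(H2C2O4) in each aliquot = 1/2 × 4.02 × 10^-3 = 2.01 × 10^-3 mol
n(H2C2O4) in the whole flask = 2.01 × 10^-3 × 500.0/20.0 = 0.0503 mol
mass of H2C2O4 = 0.0503 × 90.03 = 4.53 g
% H2C2O4 = 4.53 / 7.58 × 100 = 59.8 %

59.8 %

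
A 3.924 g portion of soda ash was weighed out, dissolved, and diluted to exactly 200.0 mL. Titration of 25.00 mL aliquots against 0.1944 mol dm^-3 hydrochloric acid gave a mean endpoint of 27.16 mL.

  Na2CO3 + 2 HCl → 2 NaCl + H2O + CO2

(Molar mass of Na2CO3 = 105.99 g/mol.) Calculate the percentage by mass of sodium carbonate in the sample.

57.05 %

n(HCl) per titration = 0.02716 × 0.1944 = 5.280 × 10^-3 mol
From the 1:2 ratio, n(Na2CO3) in each aliquot = 1/2 × 5.280 × 10^-3 = 2.640 × 10^-3 mol
n(Na2CO3) in the whole flask = 2.640 × 10^-3 × 200.0/25.00 = 0.02112 mol
mass of Na2CO3 = 0.02112 × 105.99 = 2.238 g
% Na2CO3 = 2.238 / 3.924 × 100 = 57.05 %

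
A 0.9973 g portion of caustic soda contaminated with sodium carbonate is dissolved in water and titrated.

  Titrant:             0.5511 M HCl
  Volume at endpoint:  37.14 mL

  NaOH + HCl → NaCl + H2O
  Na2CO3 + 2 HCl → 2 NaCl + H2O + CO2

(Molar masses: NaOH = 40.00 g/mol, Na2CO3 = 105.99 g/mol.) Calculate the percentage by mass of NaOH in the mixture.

n(HCl) = 0.03714 × 0.5511 = 0.02047 mol
Let x = n(NaOH), y = n(Na2CO3).
Titrant: 1x + 2y = 0.02047;  mass: 40.00x + 105.99y = 0.9973
Solving, x = 6.725 × 10^-3 mol, y = 6.871 × 10^-3 mol
mass of NaOH = 6.725 × 10^-3 × 40.00 = 0.2690 g
% NaOH = 0.2690 / 0.9973 × 100 = 26.97 %

26.97 %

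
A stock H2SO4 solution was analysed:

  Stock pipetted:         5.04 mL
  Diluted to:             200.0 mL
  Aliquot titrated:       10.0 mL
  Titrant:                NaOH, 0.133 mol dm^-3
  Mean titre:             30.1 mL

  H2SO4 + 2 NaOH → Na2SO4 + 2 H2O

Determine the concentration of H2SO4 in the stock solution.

n(NaOH) = 0.0301 × 0.133 = 4.00 × 10^-3 mol
From the 1:2 ratio, n(H2SO4) in the aliquot = 1/2 × 4.00 × 10^-3 = 2.00 × 10^-3 mol
[H2SO4]_dilute = 2.00 × 10^-3 / 0.0100 = 0.200 mol/L
Dilution factor = 200.0 / 5.04 = 39.68
[H2SO4]_stock = 0.200 × 39.68 = 7.94 mol/L

7.94 mol/L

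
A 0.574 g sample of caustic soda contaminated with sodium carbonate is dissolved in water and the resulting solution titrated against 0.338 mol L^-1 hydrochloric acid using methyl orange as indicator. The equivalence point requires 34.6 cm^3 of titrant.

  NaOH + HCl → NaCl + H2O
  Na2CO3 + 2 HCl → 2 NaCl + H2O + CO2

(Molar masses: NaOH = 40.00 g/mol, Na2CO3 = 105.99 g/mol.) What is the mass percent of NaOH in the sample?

n(HCl) = 0.0346 × 0.338 = 0.0117 mol
Let x = n(NaOH), y = n(Na2CO3).
Titrant: 1x + 2y = 0.0117;  mass: 40.00x + 105.99y = 0.574
Solving, x = 3.52 × 10^-3 mol, y = 4.09 × 10^-3 mol
mass of NaOH = 3.52 × 10^-3 × 40.00 = 0.141 g
% NaOH = 0.141 / 0.574 × 100 = 24.5 %

24.5 %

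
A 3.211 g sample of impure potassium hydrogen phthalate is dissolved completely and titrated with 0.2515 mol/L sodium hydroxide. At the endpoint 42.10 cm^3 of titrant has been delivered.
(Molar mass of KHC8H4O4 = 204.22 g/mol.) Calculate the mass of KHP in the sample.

KHC8H4O4 + NaOH → KNaC8H4O4 + H2O
n(NaOH) = 0.04210 L × 0.2515 mol/L = 0.01059 mol
n(KHC8H4O4) = 0.01059 mol (1:1 ratio)
mass of KHC8H4O4 = 0.01059 × 204.22 g/mol = 2.162 g

2.162 g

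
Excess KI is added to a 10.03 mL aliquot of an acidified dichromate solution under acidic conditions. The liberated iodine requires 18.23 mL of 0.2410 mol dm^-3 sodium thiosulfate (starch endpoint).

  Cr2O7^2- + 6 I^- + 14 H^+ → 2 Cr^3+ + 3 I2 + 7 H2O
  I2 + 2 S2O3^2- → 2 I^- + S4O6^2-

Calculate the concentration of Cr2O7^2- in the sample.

n(S2O3^2-) = 0.01823 × 0.2410 = 4.393 × 10^-3 mol
n(I2) = n(S2O3^2-)/2 = 2.197 × 10^-3 mol
From the 1:3 ratio, n(Cr2O7^2-) in the aliquot = 1/3 × 2.197 × 10^-3 = 7.322 × 10^-4 mol
[Cr2O7^2-] = 7.322 × 10^-4 / 0.01003 = 0.07300 mol/L

0.07300 mol/L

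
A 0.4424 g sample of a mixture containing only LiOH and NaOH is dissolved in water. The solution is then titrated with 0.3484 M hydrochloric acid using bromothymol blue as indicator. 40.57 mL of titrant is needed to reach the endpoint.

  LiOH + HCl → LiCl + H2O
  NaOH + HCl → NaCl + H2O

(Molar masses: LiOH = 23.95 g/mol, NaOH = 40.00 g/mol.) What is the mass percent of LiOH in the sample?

41.48 %

n(HCl) = 0.04057 × 0.3484 = 0.01413 mol
Let x = n(LiOH), y = n(NaOH).
Titrant: 1x + 1y = 0.01413;  mass: 23.95x + 40.00y = 0.4424
Solving, x = 7.663 × 10^-3 mol, y = 6.472 × 10^-3 mol
mass of LiOH = 7.663 × 10^-3 × 23.95 = 0.1835 g
% LiOH = 0.1835 / 0.4424 × 100 = 41.48 %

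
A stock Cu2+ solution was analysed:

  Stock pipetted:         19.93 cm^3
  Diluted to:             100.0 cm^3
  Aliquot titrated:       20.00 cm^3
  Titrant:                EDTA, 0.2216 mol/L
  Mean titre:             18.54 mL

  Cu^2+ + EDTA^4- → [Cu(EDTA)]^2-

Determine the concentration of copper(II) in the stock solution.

1.031 mol/L

n(EDTA) = 0.01854 × 0.2216 = 4.108 × 10^-3 mol
n(Cu2+) in the aliquot = 4.108 × 10^-3 mol (1:1 ratio)
[Cu2+]_dilute = 4.108 × 10^-3 / 0.02000 = 0.2054 mol/L
Dilution factor = 100.0 / 19.93 = 5.018
[Cu2+]_stock = 0.2054 × 5.018 = 1.031 mol/L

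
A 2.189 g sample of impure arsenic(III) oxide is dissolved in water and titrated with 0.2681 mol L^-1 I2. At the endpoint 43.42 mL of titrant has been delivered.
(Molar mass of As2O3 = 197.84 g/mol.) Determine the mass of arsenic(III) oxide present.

1.152 g

As2O3 + 2 I2 + 2 H2O → As2O5 + 4 HI
n(I2) = 0.04342 L × 0.2681 mol/L = 0.01164 mol
From the 1:2 ratio, n(As2O3) = 1/2 × 0.01164 = 5.820 × 10^-3 mol
mass of As2O3 = 5.820 × 10^-3 × 197.84 g/mol = 1.152 g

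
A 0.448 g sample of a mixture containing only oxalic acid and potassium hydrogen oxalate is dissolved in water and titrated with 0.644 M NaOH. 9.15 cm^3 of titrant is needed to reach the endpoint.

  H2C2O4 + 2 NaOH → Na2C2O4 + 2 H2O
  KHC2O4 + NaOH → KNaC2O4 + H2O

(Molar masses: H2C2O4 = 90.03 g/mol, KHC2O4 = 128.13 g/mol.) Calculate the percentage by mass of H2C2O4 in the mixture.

37.1 %

n(NaOH) = 0.00915 × 0.644 = 5.89 × 10^-3 mol
Let x = n(H2C2O4), y = n(KHC2O4).
Titrant: 2x + 1y = 5.89 × 10^-3;  mass: 90.03x + 128.13y = 0.448
Solving, x = 1.85 × 10^-3 mol, y = 2.20 × 10^-3 mol
mass of H2C2O4 = 1.85 × 10^-3 × 90.03 = 0.166 g
% H2C2O4 = 0.166 / 0.448 × 100 = 37.1 %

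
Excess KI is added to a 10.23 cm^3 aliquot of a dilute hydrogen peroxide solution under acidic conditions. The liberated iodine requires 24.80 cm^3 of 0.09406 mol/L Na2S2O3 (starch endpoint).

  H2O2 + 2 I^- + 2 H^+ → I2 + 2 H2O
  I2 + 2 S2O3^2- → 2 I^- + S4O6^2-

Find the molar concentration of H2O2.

0.1140 mol/L

n(S2O3^2-) = 0.02480 × 0.09406 = 2.333 × 10^-3 mol
n(I2) = n(S2O3^2-)/2 = 1.166 × 10^-3 mol
n(H2O2) in the aliquot = 1.166 × 10^-3 mol (1:1 ratio)
[H2O2] = 1.166 × 10^-3 / 0.01023 = 0.1140 mol/L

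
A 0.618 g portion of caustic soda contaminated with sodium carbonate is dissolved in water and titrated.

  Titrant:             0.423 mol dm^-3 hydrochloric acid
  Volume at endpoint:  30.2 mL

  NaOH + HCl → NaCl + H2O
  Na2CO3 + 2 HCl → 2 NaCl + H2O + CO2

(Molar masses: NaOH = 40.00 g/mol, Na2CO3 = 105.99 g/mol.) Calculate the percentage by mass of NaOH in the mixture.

n(HCl) = 0.0302 × 0.423 = 0.0128 mol
Let x = n(NaOH), y = n(Na2CO3).
Titrant: 1x + 2y = 0.0128;  mass: 40.00x + 105.99y = 0.618
Solving, x = 4.54 × 10^-3 mol, y = 4.12 × 10^-3 mol
mass of NaOH = 4.54 × 10^-3 × 40.00 = 0.182 g
% NaOH = 0.182 / 0.618 × 100 = 29.4 %

29.4 %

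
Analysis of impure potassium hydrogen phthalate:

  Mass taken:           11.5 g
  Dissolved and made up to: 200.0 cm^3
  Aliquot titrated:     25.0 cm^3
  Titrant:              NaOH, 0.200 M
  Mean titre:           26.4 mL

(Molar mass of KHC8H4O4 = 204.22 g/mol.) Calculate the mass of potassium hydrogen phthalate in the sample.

8.63 g

KHC8H4O4 + NaOH → KNaC8H4O4 + H2O
n(NaOH) per titration = 0.0264 × 0.200 = 5.28 × 10^-3 mol
n(KHC8H4O4) in each aliquot = 5.28 × 10^-3 mol (1:1 ratio)
n(KHC8H4O4) in the whole flask = 5.28 × 10^-3 × 200.0/25.0 = 0.0422 mol
mass of KHC8H4O4 = 0.0422 × 204.22 = 8.63 g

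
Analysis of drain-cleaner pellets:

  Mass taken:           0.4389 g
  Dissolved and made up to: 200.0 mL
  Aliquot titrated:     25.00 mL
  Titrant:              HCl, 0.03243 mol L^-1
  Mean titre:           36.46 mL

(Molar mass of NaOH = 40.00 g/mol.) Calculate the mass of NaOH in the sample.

NaOH + HCl → NaCl + H2O
n(HCl) per titration = 0.03646 × 0.03243 = 1.182 × 10^-3 mol
n(NaOH) in each aliquot = 1.182 × 10^-3 mol (1:1 ratio)
n(NaOH) in the whole flask = 1.182 × 10^-3 × 200.0/25.00 = 9.459 × 10^-3 mol
mass of NaOH = 9.459 × 10^-3 × 40.00 = 0.3784 g

0.3784 g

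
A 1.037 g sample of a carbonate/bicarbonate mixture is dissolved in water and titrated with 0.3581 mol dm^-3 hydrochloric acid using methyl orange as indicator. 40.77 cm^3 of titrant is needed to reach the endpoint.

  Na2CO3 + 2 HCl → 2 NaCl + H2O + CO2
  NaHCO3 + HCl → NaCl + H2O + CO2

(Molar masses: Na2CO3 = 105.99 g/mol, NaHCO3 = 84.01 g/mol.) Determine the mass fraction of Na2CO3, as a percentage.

n(HCl) = 0.04077 × 0.3581 = 0.01460 mol
Let x = n(Na2CO3), y = n(NaHCO3).
Titrant: 2x + 1y = 0.01460;  mass: 105.99x + 84.01y = 1.037
Solving, x = 3.055 × 10^-3 mol, y = 8.489 × 10^-3 mol
mass of Na2CO3 = 3.055 × 10^-3 × 105.99 = 0.3238 g
% Na2CO3 = 0.3238 / 1.037 × 100 = 31.23 %

31.23 %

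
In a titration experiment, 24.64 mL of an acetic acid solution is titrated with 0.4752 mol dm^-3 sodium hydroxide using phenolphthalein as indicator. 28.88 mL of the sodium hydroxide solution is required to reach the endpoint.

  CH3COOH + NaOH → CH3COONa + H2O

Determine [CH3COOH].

0.5570 mol/L

n(NaOH) = 0.02888 L × 0.4752 mol/L = 0.01372 mol
n(CH3COOH) = 0.01372 mol (1:1 mole ratio)
[CH3COOH] = 0.01372 mol / 0.02464 L = 0.5570 mol/L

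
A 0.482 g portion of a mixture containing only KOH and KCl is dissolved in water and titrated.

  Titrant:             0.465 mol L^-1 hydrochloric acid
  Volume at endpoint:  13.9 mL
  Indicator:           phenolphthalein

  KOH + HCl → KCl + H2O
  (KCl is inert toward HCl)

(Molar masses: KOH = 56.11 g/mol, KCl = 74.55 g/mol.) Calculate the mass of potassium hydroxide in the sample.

0.363 g

n(HCl) = 0.0139 × 0.465 = 6.46 × 10^-3 mol
Let x = n(KOH), y = n(KCl).
Titrant: 1x = 6.46 × 10^-3;  mass: 56.11x + 74.55y = 0.482
Solving, x = 6.46 × 10^-3 mol, y = 1.60 × 10^-3 mol
mass of KOH = 6.46 × 10^-3 × 56.11 = 0.363 g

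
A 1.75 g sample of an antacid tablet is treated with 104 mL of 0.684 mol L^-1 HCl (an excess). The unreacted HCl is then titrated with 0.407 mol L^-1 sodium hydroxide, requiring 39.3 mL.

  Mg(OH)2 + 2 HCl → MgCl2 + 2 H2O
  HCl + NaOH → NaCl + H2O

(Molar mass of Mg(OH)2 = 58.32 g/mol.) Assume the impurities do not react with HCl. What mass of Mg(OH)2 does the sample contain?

1.61 g

n(HCl) added = 0.104 × 0.684 = 0.0711 mol
n(NaOH) used in back-titration = 0.0393 × 0.407 = 0.0160 mol
n(HCl) left over = 0.0160 mol (1:1 ratio)
n(HCl) consumed by analyte = 0.0711 − 0.0160 = 0.0551 mol
From the 1:2 ratio, n(Mg(OH)2) = 1/2 × 0.0551 = 0.0276 mol
mass of Mg(OH)2 = 0.0276 × 58.32 = 1.61 g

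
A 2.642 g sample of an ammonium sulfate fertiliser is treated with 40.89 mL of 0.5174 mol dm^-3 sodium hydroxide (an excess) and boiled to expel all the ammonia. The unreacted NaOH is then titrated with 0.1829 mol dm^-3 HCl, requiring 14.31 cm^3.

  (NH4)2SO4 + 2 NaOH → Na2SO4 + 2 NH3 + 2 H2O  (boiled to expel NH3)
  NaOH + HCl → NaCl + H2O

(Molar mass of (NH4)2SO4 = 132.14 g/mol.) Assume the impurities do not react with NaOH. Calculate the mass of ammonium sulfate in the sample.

n(NaOH) added = 0.04089 × 0.5174 = 0.02116 mol
n(HCl) used in back-titration = 0.01431 × 0.1829 = 2.617 × 10^-3 mol
n(NaOH) left over = 2.617 × 10^-3 mol (1:1 ratio)
n(NaOH) consumed by analyte = 0.02116 − 2.617 × 10^-3 = 0.01854 mol
From the 1:2 ratio, n((NH4)2SO4) = 1/2 × 0.01854 = 9.270 × 10^-3 mol
mass of (NH4)2SO4 = 9.270 × 10^-3 × 132.14 = 1.225 g

1.225 g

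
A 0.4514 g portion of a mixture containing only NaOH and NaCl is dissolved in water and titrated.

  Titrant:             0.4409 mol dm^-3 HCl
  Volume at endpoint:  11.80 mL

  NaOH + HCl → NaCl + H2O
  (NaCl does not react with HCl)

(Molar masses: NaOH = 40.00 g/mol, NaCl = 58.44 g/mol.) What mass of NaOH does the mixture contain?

0.2081 g

n(HCl) = 0.01180 × 0.4409 = 5.203 × 10^-3 mol
Let x = n(NaOH), y = n(NaCl).
Titrant: 1x = 5.203 × 10^-3;  mass: 40.00x + 58.44y = 0.4514
Solving, x = 5.203 × 10^-3 mol, y = 4.163 × 10^-3 mol
mass of NaOH = 5.203 × 10^-3 × 40.00 = 0.2081 g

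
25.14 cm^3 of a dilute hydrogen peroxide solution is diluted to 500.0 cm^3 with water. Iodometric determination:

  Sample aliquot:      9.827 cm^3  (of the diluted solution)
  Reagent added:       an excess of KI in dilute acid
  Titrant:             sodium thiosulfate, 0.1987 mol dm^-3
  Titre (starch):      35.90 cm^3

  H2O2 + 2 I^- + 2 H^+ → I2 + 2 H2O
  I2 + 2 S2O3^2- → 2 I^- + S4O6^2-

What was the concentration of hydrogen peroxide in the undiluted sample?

n(S2O3^2-) = 0.03590 × 0.1987 = 7.133 × 10^-3 mol
n(I2) = n(S2O3^2-)/2 = 3.567 × 10^-3 mol
n(H2O2) in the aliquot = 3.567 × 10^-3 mol (1:1 ratio)
[H2O2]_dilute = 3.567 × 10^-3 / 0.009827 = 0.3629 mol/L
[H2O2]_original = 0.3629 × 500.0/25.14 = 7.218 mol/L

7.218 mol/L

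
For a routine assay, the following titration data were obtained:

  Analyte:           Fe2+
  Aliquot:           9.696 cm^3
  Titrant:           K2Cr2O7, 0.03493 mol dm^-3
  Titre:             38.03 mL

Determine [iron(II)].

Cr2O7^2- + 6 Fe^2+ + 14 H^+ → 2 Cr^3+ + 6 Fe^3+ + 7 H2O
n(K2Cr2O7) = 0.03803 L × 0.03493 mol/L = 1.328 × 10^-3 mol
From the 6:1 mole ratio, n(Fe2+) = 6/1 × 1.328 × 10^-3 = 7.970 × 10^-3 mol
[Fe2+] = 7.970 × 10^-3 mol / 0.009696 L = 0.8220 mol/L

0.8220 mol/L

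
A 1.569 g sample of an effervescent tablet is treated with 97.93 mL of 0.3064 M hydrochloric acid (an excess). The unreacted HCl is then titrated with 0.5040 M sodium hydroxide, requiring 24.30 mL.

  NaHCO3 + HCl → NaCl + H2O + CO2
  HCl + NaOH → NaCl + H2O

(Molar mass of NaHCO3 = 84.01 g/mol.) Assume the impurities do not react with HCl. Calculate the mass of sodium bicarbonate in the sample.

n(HCl) added = 0.09793 × 0.3064 = 0.03001 mol
n(NaOH) used in back-titration = 0.02430 × 0.5040 = 0.01225 mol
n(HCl) left over = 0.01225 mol (1:1 ratio)
n(HCl) consumed by analyte = 0.03001 − 0.01225 = 0.01776 mol
n(NaHCO3) = 0.01776 mol (1:1 ratio)
mass of NaHCO3 = 0.01776 × 84.01 = 1.492 g

1.492 g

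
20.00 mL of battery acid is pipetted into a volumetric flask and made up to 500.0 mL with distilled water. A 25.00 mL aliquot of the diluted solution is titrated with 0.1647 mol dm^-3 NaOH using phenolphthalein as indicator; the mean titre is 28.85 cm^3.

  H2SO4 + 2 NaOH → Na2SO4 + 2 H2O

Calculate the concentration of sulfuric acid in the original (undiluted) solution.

n(NaOH) = 0.02885 × 0.1647 = 4.752 × 10^-3 mol
From the 1:2 ratio, n(H2SO4) in the aliquot = 1/2 × 4.752 × 10^-3 = 2.376 × 10^-3 mol
[H2SO4]_dilute = 2.376 × 10^-3 / 0.02500 = 0.09503 mol/L
Dilution factor = 500.0 / 20.00 = 25.00
[H2SO4]_stock = 0.09503 × 25.00 = 2.376 mol/L

2.376 mol/L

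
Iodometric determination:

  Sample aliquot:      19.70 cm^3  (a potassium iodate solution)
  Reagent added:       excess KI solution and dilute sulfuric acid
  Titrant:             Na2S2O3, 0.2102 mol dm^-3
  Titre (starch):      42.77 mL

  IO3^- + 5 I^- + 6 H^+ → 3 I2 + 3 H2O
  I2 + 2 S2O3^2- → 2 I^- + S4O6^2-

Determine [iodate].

n(S2O3^2-) = 0.04277 × 0.2102 = 8.990 × 10^-3 mol
n(I2) = n(S2O3^2-)/2 = 4.495 × 10^-3 mol
From the 1:3 ratio, n(IO3^-) in the aliquot = 1/3 × 4.495 × 10^-3 = 1.498 × 10^-3 mol
[IO3^-] = 1.498 × 10^-3 / 0.01970 = 0.07606 mol/L

0.07606 mol/L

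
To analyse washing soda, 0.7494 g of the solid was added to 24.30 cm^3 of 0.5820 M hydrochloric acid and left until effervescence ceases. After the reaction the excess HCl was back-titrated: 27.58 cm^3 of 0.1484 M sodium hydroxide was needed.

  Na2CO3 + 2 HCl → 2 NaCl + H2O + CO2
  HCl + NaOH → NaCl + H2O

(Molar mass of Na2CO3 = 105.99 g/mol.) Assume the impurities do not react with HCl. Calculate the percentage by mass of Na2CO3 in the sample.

71.07 %

n(HCl) added = 0.02430 × 0.5820 = 0.01414 mol
n(NaOH) used in back-titration = 0.02758 × 0.1484 = 4.093 × 10^-3 mol
n(HCl) left over = 4.093 × 10^-3 mol (1:1 ratio)
n(HCl) consumed by analyte = 0.01414 − 4.093 × 10^-3 = 0.01005 mol
From the 1:2 ratio, n(Na2CO3) = 1/2 × 0.01005 = 5.025 × 10^-3 mol
mass of Na2CO3 = 5.025 × 10^-3 × 105.99 = 0.5326 g
% Na2CO3 = 0.5326 / 0.7494 × 100 = 71.07 %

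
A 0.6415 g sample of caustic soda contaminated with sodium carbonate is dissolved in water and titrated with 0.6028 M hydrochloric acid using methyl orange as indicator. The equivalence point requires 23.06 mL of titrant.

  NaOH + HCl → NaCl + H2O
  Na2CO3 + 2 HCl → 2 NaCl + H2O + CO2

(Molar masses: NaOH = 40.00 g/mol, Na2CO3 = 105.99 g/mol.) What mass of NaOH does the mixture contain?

n(HCl) = 0.02306 × 0.6028 = 0.01390 mol
Let x = n(NaOH), y = n(Na2CO3).
Titrant: 1x + 2y = 0.01390;  mass: 40.00x + 105.99y = 0.6415
Solving, x = 7.323 × 10^-3 mol, y = 3.289 × 10^-3 mol
mass of NaOH = 7.323 × 10^-3 × 40.00 = 0.2929 g

0.2929 g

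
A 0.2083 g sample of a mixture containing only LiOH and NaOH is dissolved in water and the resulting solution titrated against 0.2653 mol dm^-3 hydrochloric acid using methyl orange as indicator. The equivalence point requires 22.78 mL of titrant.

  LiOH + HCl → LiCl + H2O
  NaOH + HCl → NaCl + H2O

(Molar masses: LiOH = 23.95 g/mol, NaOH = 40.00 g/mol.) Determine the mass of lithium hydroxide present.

n(HCl) = 0.02278 × 0.2653 = 6.044 × 10^-3 mol
Let x = n(LiOH), y = n(NaOH).
Titrant: 1x + 1y = 6.044 × 10^-3;  mass: 23.95x + 40.00y = 0.2083
Solving, x = 2.084 × 10^-3 mol, y = 3.960 × 10^-3 mol
mass of LiOH = 2.084 × 10^-3 × 23.95 = 0.04990 g

0.04990 g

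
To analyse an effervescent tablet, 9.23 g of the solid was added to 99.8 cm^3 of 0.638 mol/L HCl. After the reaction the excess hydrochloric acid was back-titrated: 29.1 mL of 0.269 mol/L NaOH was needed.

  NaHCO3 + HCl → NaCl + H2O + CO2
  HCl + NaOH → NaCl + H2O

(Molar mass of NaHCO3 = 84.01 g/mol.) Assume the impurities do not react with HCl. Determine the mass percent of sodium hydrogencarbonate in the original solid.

50.8 %

n(HCl) added = 0.0998 × 0.638 = 0.0637 mol
n(NaOH) used in back-titration = 0.0291 × 0.269 = 7.83 × 10^-3 mol
n(HCl) left over = 7.83 × 10^-3 mol (1:1 ratio)
n(HCl) consumed by analyte = 0.0637 − 7.83 × 10^-3 = 0.0558 mol
n(NaHCO3) = 0.0558 mol (1:1 ratio)
mass of NaHCO3 = 0.0558 × 84.01 = 4.69 g
% NaHCO3 = 4.69 / 9.23 × 100 = 50.8 %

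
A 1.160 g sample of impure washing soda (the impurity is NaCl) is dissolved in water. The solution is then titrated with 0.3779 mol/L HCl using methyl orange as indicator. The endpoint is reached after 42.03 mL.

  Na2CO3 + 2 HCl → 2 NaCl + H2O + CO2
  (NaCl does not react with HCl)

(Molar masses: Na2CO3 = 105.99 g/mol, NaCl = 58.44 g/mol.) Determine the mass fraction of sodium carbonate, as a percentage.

n(HCl) = 0.04203 × 0.3779 = 0.01588 mol
Let x = n(Na2CO3), y = n(NaCl).
Titrant: 2x = 0.01588;  mass: 105.99x + 58.44y = 1.160
Solving, x = 7.942 × 10^-3 mol, y = 5.446 × 10^-3 mol
mass of Na2CO3 = 7.942 × 10^-3 × 105.99 = 0.8417 g
% Na2CO3 = 0.8417 / 1.160 × 100 = 72.56 %

72.56 %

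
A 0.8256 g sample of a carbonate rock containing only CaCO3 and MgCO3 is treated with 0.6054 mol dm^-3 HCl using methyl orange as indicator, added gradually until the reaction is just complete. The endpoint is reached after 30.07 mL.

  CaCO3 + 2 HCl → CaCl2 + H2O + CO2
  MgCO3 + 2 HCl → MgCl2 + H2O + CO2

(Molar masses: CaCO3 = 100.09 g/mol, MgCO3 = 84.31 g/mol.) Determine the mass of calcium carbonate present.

0.3691 g

n(HCl) = 0.03007 × 0.6054 = 0.01820 mol
Let x = n(CaCO3), y = n(MgCO3).
Titrant: 2x + 2y = 0.01820;  mass: 100.09x + 84.31y = 0.8256
Solving, x = 3.688 × 10^-3 mol, y = 5.414 × 10^-3 mol
mass of CaCO3 = 3.688 × 10^-3 × 100.09 = 0.3691 g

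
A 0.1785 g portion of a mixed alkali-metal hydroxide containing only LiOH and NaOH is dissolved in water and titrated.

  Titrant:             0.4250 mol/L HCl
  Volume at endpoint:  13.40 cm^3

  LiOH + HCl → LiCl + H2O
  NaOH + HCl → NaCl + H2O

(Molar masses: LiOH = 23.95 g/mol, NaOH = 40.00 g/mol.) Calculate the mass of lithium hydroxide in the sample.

0.07357 g

n(HCl) = 0.01340 × 0.4250 = 5.695 × 10^-3 mol
Let x = n(LiOH), y = n(NaOH).
Titrant: 1x + 1y = 5.695 × 10^-3;  mass: 23.95x + 40.00y = 0.1785
Solving, x = 3.072 × 10^-3 mol, y = 2.623 × 10^-3 mol
mass of LiOH = 3.072 × 10^-3 × 23.95 = 0.07357 g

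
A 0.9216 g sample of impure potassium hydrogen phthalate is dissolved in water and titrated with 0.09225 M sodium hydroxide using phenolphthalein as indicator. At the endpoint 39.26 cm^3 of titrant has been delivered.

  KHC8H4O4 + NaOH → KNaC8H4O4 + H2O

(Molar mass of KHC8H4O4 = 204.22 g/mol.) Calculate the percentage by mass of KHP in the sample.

n(NaOH) = 0.03926 L × 0.09225 mol/L = 3.622 × 10^-3 mol
n(KHC8H4O4) = 3.622 × 10^-3 mol (1:1 ratio)
mass of KHC8H4O4 = 3.622 × 10^-3 × 204.22 g/mol = 0.7396 g
% KHC8H4O4 = 0.7396 / 0.9216 × 100 = 80.26 %

80.26 %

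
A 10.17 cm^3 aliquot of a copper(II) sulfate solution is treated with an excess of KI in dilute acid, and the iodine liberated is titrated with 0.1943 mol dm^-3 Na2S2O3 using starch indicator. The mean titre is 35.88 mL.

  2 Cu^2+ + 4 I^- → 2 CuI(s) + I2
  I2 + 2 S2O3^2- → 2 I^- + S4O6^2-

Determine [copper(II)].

0.6855 mol/L

n(S2O3^2-) = 0.03588 × 0.1943 = 6.971 × 10^-3 mol
n(I2) = n(S2O3^2-)/2 = 3.486 × 10^-3 mol
From the 2:1 ratio, n(Cu2+) in the aliquot = 2/1 × 3.486 × 10^-3 = 6.971 × 10^-3 mol
[Cu2+] = 6.971 × 10^-3 / 0.01017 = 0.6855 mol/L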